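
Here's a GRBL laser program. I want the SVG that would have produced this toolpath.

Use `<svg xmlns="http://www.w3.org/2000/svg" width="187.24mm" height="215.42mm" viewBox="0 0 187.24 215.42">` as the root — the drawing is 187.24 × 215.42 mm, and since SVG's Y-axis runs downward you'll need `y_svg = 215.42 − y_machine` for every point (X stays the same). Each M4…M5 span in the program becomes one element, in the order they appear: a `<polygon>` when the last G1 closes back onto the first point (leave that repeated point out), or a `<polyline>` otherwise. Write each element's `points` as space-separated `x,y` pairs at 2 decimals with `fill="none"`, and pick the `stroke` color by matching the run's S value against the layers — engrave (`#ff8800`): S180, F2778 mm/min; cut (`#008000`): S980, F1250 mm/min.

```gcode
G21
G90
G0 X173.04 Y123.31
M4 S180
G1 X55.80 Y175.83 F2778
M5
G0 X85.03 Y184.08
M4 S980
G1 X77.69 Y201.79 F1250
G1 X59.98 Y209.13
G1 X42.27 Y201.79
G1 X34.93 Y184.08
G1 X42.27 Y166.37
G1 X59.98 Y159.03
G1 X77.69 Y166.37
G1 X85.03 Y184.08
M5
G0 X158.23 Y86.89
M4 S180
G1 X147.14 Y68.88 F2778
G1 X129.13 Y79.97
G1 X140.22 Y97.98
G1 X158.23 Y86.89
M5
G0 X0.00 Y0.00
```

Each laser-on run becomes one SVG element. Flip Y back into SVG space with y_svg = 215.42 − y_machine.

Run 1: the run's S180 means `#ff8800` (engrave). The run is open, so emit a `<polyline>` with points (Y-flipped): 173.04,92.11 55.80,39.59.

Run 2: the run's S980 means `#008000` (cut). The run returns to its start, so emit a `<polygon>` with points (Y-flipped): 85.03,31.34 77.69,13.63 59.98,6.29 42.27,13.63 34.93,31.34 42.27,49.05 59.98,56.39 77.69,49.05.

Run 3: S180 ⇒ engrave layer `#ff8800`. The run returns to its start, so emit a `<polygon>` with points (Y-flipped): 158.23,128.53 147.14,146.54 129.13,135.45 140.22,117.44.

<svg xmlns="http://www.w3.org/2000/svg" width="187.24mm" height="215.42mm" viewBox="0 0 187.24 215.42">
  <polyline points="173.04,92.11 55.80,39.59" fill="none" stroke="#ff8800"/>
  <polygon points="85.03,31.34 77.69,13.63 59.98,6.29 42.27,13.63 34.93,31.34 42.27,49.05 59.98,56.39 77.69,49.05" fill="none" stroke="#008000"/>
  <polygon points="158.23,128.53 147.14,146.54 129.13,135.45 140.22,117.44" fill="none" stroke="#ff8800"/>
</svg>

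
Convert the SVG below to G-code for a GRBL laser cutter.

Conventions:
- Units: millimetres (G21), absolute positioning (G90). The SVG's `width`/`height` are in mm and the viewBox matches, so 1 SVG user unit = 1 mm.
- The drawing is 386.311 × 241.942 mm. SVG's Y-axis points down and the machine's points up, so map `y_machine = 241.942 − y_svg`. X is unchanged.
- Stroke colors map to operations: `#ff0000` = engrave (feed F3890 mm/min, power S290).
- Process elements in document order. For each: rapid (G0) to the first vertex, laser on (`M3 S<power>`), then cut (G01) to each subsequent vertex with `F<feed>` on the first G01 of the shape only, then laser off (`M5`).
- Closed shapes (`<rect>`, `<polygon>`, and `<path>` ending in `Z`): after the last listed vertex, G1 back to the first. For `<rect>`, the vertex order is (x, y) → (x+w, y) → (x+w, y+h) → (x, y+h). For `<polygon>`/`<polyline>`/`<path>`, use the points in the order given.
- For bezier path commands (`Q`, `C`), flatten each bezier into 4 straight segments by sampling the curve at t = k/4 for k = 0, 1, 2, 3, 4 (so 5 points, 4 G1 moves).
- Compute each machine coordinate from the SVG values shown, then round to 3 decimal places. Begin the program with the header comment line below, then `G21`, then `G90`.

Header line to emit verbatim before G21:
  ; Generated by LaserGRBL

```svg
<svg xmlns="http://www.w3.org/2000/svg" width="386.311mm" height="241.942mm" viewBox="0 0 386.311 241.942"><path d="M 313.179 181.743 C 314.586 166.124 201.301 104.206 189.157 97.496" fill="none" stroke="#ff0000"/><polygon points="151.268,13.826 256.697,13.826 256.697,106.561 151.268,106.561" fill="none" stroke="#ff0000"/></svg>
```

; Generated by LaserGRBL
G21
G90
G0 X313.179 Y60.199
M3 S290
G01 X296.102 Y79.008 F3890
G01 X256.250 Y105.663
G01 X213.857 Y130.648
G01 X189.157 Y144.446
M5
G0 X151.268 Y228.116
M3 S290
G01 X256.697 Y228.116 F3890
G01 X256.697 Y135.381
G01 X151.268 Y135.381
G01 X151.268 Y228.116
M5

1 u = 1 mm; y_m = 241.942 − y.

[1] `<path>` cubic bezier, #ff0000→engrave S290 F3890: (313.179,60.199) → (296.102,79.008) → (256.250,105.663) → (213.857,130.648) → (189.157,144.446)

[2] `<polygon>` rectangle, #ff0000→engrave S290 F3890: (151.268,228.116) → (256.697,228.116) → (256.697,135.381) → (151.268,135.381) → (151.268,228.116) (closed)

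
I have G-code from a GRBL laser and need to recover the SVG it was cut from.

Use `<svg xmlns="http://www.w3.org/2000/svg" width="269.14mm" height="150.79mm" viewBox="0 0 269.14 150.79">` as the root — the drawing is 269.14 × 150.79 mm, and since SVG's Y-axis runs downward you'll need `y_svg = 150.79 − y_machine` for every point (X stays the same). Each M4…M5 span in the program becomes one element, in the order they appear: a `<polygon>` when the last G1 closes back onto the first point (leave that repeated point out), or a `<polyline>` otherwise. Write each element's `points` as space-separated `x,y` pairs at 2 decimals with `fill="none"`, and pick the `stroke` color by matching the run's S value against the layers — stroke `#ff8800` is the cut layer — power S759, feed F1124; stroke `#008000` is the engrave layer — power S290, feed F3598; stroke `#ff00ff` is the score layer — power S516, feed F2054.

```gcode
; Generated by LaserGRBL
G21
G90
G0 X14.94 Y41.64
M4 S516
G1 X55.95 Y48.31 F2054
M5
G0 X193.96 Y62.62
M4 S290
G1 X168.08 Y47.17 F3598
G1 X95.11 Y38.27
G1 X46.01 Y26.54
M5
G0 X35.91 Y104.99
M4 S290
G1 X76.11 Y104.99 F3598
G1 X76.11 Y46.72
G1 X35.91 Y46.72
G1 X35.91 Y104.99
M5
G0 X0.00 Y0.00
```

<svg xmlns="http://www.w3.org/2000/svg" width="269.14mm" height="150.79mm" viewBox="0 0 269.14 150.79">
  <polyline points="14.94,109.15 55.95,102.48" fill="none" stroke="#ff00ff"/>
  <polyline points="193.96,88.17 168.08,103.62 95.11,112.52 46.01,124.25" fill="none" stroke="#008000"/>
  <polygon points="35.91,45.80 76.11,45.80 76.11,104.07 35.91,104.07" fill="none" stroke="#008000"/>
</svg>

y_svg = 150.79 − y_m.

[1] S516→`#ff00ff` (score); open run; points: 14.94,109.15 55.95,102.48

[2] S290→`#008000` (engrave); open run; points: 193.96,88.17 168.08,103.62 95.11,112.52 46.01,124.25

[3] S290→`#008000` (engrave); closed run; points: 35.91,45.80 76.11,45.80 76.11,104.07 35.91,104.07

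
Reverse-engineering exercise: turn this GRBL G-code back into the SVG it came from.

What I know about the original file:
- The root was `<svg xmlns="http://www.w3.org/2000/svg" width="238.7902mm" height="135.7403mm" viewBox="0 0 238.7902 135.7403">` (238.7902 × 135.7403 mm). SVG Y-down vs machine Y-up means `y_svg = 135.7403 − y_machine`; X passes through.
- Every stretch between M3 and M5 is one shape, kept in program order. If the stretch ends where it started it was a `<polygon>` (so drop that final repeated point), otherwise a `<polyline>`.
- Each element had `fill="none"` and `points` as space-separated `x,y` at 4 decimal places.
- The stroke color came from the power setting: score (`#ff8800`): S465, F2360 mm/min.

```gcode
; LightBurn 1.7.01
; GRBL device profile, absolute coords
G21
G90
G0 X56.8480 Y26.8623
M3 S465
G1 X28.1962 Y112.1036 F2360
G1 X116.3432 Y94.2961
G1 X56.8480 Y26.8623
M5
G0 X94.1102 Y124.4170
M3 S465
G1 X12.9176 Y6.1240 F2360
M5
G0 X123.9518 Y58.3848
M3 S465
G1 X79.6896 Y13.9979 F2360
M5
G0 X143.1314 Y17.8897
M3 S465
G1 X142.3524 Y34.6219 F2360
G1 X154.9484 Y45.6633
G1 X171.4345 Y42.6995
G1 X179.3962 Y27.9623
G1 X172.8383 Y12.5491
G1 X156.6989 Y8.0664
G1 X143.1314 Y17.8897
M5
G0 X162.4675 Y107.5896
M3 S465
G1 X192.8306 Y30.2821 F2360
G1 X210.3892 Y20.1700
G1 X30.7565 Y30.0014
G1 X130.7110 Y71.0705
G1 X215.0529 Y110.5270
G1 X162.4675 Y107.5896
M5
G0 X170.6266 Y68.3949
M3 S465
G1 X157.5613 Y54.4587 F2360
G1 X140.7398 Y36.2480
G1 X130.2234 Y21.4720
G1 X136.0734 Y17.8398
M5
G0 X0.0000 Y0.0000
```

<svg xmlns="http://www.w3.org/2000/svg" width="238.7902mm" height="135.7403mm" viewBox="0 0 238.7902 135.7403">
  <polygon points="56.8480,108.8780 28.1962,23.6367 116.3432,41.4442" fill="none" stroke="#ff8800"/>
  <polyline points="94.1102,11.3233 12.9176,129.6163" fill="none" stroke="#ff8800"/>
  <polyline points="123.9518,77.3555 79.6896,121.7424" fill="none" stroke="#ff8800"/>
  <polygon points="143.1314,117.8506 142.3524,101.1184 154.9484,90.0770 171.4345,93.0408 179.3962,107.7780 172.8383,123.1912 156.6989,127.6739" fill="none" stroke="#ff8800"/>
  <polygon points="162.4675,28.1507 192.8306,105.4582 210.3892,115.5703 30.7565,105.7389 130.7110,64.6698 215.0529,25.2133" fill="none" stroke="#ff8800"/>
  <polyline points="170.6266,67.3454 157.5613,81.2816 140.7398,99.4923 130.2234,114.2683 136.0734,117.9005" fill="none" stroke="#ff8800"/>
</svg>

Each laser-on run becomes one SVG element. Flip Y back into SVG space with y_svg = 135.7403 − y_machine. Every run uses S465, so all elements get stroke `#ff8800` (score).

Run 1: The run returns to its start, so emit a `<polygon>` with points (Y-flipped): 56.8480,108.8780 28.1962,23.6367 116.3432,41.4442.

Run 2: The run is open, so emit a `<polyline>` with points (Y-flipped): 94.1102,11.3233 12.9176,129.6163.

Run 3: The run is open, so emit a `<polyline>` with points (Y-flipped): 123.9518,77.3555 79.6896,121.7424.

Run 4: The run returns to its start, so emit a `<polygon>` with points (Y-flipped): 143.1314,117.8506 142.3524,101.1184 154.9484,90.0770 171.4345,93.0408 179.3962,107.7780 172.8383,123.1912 156.6989,127.6739.

Run 5: The run returns to its start, so emit a `<polygon>` with points (Y-flipped): 162.4675,28.1507 192.8306,105.4582 210.3892,115.5703 30.7565,105.7389 130.7110,64.6698 215.0529,25.2133.

Run 6: The run is open, so emit a `<polyline>` with points (Y-flipped): 170.6266,67.3454 157.5613,81.2816 140.7398,99.4923 130.2234,114.2683 136.0734,117.9005.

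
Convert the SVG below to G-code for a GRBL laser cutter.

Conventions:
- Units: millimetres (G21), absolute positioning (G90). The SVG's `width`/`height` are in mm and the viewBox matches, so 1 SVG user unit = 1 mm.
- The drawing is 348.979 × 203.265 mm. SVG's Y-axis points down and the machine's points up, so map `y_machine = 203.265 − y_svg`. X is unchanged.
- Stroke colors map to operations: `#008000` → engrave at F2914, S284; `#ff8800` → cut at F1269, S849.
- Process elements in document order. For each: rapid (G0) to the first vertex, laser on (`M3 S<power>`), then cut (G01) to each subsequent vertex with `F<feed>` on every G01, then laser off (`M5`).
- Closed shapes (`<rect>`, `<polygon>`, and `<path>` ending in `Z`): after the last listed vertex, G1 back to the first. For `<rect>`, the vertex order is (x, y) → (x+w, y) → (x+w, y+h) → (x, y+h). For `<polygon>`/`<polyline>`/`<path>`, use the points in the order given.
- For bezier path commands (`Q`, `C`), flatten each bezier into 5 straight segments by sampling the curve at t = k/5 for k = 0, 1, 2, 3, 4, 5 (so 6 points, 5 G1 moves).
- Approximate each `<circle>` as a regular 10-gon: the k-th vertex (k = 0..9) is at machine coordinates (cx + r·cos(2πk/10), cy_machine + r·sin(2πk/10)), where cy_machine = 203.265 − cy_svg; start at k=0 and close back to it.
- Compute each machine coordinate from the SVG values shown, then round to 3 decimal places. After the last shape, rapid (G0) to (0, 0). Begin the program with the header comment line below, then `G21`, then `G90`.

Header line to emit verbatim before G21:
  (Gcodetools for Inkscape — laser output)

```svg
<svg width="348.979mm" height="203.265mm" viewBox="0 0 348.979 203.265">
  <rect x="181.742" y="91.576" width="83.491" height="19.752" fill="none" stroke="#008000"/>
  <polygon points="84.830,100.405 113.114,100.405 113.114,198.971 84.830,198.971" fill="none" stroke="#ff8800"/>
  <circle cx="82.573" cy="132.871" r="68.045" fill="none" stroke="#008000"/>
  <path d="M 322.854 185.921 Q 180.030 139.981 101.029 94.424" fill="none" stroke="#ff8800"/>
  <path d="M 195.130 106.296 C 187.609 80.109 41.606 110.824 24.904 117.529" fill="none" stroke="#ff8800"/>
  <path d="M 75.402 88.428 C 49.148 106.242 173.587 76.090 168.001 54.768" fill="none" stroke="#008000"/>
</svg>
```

(Gcodetools for Inkscape — laser output)
G21
G90
G0 X181.742 Y111.689
M3 S284
G01 X265.233 Y111.689 F2914
G01 X265.233 Y91.937 F2914
G01 X181.742 Y91.937 F2914
G01 X181.742 Y111.689 F2914
M5
G0 X84.830 Y102.860
M3 S849
G01 X113.114 Y102.860 F1269
G01 X113.114 Y4.294 F1269
G01 X84.830 Y4.294 F1269
G01 X84.830 Y102.860 F1269
M5
G0 X150.618 Y70.394
M3 S284
G01 X137.623 Y110.390 F2914
G01 X103.600 Y135.109 F2914
G01 X61.546 Y135.109 F2914
G01 X27.523 Y110.390 F2914
G01 X14.528 Y70.394 F2914
G01 X27.523 Y30.398 F2914
G01 X61.546 Y5.679 F2914
G01 X103.600 Y5.679 F2914
G01 X137.623 Y30.398 F2914
G01 X150.618 Y70.394 F2914
M5
G0 X322.854 Y17.344
M3 S849
G01 X268.277 Y35.705 F1269
G01 X218.806 Y54.035 F1269
G01 X174.441 Y72.334 F1269
G01 X135.182 Y90.603 F1269
G01 X101.029 Y108.841 F1269
M5
G0 X195.130 Y96.969
M3 S849
G01 X176.142 Y106.500 F1269
G01 X136.772 Y106.259 F1269
G01 X89.873 Y100.128 F1269
G01 X48.299 Y91.993 F1269
G01 X24.904 Y85.736 F1269
M5
G0 X75.402 Y114.837
M3 S284
G01 X75.487 Y109.450 F2914
G01 X98.264 Y112.849 F2914
G01 X130.258 Y122.307 F2914
G01 X157.995 Y135.099 F2914
G01 X168.001 Y148.497 F2914
M5
G0 X0.000 Y0.000

viewBox `0 0 348.979 203.265` with mm width/height → 1 unit = 1 mm. Flip: y_m = 203.265 − y_svg.

**Shape 1** — `<rect>` rectangle, stroke `#008000` → engrave (S284, F2914). Machine vertices: (181.742,111.689) → (265.233,111.689) → (265.233,91.937) → (181.742,91.937) → (181.742,111.689). Closed: final G1 returns to the first vertex.

**Shape 2** — `<polygon>` rectangle, stroke `#ff8800` → cut (S849, F1269). Machine vertices: (84.830,102.860) → (113.114,102.860) → (113.114,4.294) → (84.830,4.294) → (84.830,102.860). Closed: final G1 returns to the first vertex.

**Shape 3** — `<circle>` circle, stroke `#008000` → engrave (S284, F2914). Machine vertices: (150.618,70.394) → (137.623,110.390) → (103.600,135.109) → (61.546,135.109) → (27.523,110.390) → (14.528,70.394) → (27.523,30.398) → (61.546,5.679) → (103.600,5.679) → (137.623,30.398) → (150.618,70.394). Closed: final G1 returns to the first vertex.

**Shape 4** — `<path>` quadratic bezier, stroke `#ff8800` → cut (S849, F1269). Control points (SVG): P0=(322.854,185.921), P1=(180.030,139.981), P2=(101.029,94.424); sampled at t=k/5. Machine vertices: (322.854,17.344) → (268.277,35.705) → (218.806,54.035) → (174.441,72.334) → (135.182,90.603) → (101.029,108.841). Open path.

**Shape 5** — `<path>` cubic bezier, stroke `#ff8800` → cut (S849, F1269). Control points (SVG): P0=(195.130,106.296), P1=(187.609,80.109), P2=(41.606,110.824), P3=(24.904,117.529); sampled at t=k/5. Machine vertices: (195.130,96.969) → (176.142,106.500) → (136.772,106.259) → (89.873,100.128) → (48.299,91.993) → (24.904,85.736). Open path.

**Shape 6** — `<path>` cubic bezier, stroke `#008000` → engrave (S284, F2914). Control points (SVG): P0=(75.402,88.428), P1=(49.148,106.242), P2=(173.587,76.090), P3=(168.001,54.768); sampled at t=k/5. Machine vertices: (75.402,114.837) → (75.487,109.450) → (98.264,112.849) → (130.258,122.307) → (157.995,135.099) → (168.001,148.497). Open path.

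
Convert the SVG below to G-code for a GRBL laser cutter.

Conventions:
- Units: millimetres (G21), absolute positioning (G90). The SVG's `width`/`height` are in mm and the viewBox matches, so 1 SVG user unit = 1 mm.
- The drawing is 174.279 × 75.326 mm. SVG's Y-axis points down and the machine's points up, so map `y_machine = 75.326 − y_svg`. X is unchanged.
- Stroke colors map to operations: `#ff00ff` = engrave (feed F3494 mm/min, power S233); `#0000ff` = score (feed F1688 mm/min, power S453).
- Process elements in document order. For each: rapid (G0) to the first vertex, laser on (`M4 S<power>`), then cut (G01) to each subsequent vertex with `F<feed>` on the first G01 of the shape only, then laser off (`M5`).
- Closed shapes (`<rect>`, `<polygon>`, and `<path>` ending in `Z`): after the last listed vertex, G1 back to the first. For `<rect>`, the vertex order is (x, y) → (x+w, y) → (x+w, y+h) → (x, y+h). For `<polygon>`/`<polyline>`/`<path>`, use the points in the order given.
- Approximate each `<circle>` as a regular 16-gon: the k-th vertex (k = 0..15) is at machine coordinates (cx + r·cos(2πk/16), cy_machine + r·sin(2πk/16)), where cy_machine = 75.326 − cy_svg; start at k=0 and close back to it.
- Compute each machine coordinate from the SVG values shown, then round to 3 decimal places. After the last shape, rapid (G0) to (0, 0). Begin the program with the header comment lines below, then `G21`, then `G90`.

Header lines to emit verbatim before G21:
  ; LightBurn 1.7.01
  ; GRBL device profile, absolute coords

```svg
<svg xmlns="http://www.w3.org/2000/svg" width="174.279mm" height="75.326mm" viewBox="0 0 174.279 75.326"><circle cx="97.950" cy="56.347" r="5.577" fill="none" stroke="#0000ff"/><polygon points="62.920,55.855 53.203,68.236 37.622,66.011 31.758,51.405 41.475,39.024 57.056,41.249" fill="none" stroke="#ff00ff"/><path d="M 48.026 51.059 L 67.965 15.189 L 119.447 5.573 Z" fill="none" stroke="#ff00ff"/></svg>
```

Since the viewBox matches the mm dimensions, user units are millimetres directly. The only transform is the Y-flip y_m = 75.326 − y_svg.

Shape 1 is a circle drawn with `<circle>`. Its stroke #0000ff means score at S453, F1688. After flipping Y the toolpath is (103.527,18.979) → (103.102,21.113) → (101.894,22.923) → (100.084,24.131) → (97.950,24.556) → (95.816,24.131) → (94.006,22.923) → (92.798,21.113) → (92.373,18.979) → (92.798,16.845) → (94.006,15.035) → (95.816,13.827) → (97.950,13.402) → (100.084,13.827) → (101.894,15.035) → (103.102,16.845) → (103.527,18.979), returning to the start.

Shape 2 is a regular polygon drawn with `<polygon>`. Its stroke #ff00ff means engrave at S233, F3494. After flipping Y the toolpath is (62.920,19.471) → (53.203,7.090) → (37.622,9.315) → (31.758,23.921) → (41.475,36.302) → (57.056,34.077) → (62.920,19.471), returning to the start.

Shape 3 is a closed polygon drawn with `<path>`. Its stroke #ff00ff means engrave at S233, F3494. After flipping Y the toolpath is (48.026,24.267) → (67.965,60.137) → (119.447,69.753) → (48.026,24.267), returning to the start.

; LightBurn 1.7.01
; GRBL device profile, absolute coords
G21
G90
G0 X103.527 Y18.979
M4 S453
G01 X103.102 Y21.113 F1688
G01 X101.894 Y22.923
G01 X100.084 Y24.131
G01 X97.950 Y24.556
G01 X95.816 Y24.131
G01 X94.006 Y22.923
G01 X92.798 Y21.113
G01 X92.373 Y18.979
G01 X92.798 Y16.845
G01 X94.006 Y15.035
G01 X95.816 Y13.827
G01 X97.950 Y13.402
G01 X100.084 Y13.827
G01 X101.894 Y15.035
G01 X103.102 Y16.845
G01 X103.527 Y18.979
M5
G0 X62.920 Y19.471
M4 S233
G01 X53.203 Y7.090 F3494
G01 X37.622 Y9.315
G01 X31.758 Y23.921
G01 X41.475 Y36.302
G01 X57.056 Y34.077
G01 X62.920 Y19.471
M5
G0 X48.026 Y24.267
M4 S233
G01 X67.965 Y60.137 F3494
G01 X119.447 Y69.753
G01 X48.026 Y24.267
M5
G0 X0.000 Y0.000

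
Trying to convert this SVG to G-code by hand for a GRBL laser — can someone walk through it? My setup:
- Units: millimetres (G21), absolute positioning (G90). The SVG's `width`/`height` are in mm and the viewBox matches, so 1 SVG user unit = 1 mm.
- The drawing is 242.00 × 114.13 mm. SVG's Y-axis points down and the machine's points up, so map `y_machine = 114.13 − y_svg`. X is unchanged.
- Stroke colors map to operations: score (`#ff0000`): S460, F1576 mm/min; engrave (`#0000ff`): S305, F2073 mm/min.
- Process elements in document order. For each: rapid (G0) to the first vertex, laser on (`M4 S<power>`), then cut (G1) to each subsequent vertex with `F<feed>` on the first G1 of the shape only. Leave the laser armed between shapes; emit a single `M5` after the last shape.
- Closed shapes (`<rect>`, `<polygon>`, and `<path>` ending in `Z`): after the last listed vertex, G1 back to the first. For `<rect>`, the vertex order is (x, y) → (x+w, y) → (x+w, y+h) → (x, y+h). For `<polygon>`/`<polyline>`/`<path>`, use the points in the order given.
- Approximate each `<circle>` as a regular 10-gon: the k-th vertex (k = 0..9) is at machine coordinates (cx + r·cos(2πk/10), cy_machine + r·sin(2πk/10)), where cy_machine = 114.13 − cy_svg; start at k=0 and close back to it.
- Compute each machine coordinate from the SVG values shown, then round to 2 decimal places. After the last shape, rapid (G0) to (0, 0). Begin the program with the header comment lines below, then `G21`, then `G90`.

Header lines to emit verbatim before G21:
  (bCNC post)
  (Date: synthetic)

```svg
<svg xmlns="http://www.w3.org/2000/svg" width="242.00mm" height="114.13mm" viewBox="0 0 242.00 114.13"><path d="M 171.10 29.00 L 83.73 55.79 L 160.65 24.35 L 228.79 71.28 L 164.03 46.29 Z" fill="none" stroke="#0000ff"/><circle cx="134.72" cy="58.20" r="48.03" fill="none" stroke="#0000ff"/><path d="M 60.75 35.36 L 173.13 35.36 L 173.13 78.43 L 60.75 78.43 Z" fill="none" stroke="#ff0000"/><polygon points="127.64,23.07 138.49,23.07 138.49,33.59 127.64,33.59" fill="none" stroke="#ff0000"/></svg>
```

viewBox `0 0 242.00 114.13` with mm width/height → 1 unit = 1 mm. Flip: y_m = 114.13 − y_svg.

**Shape 1** — `<path>` closed polygon, stroke `#0000ff` → engrave (S305, F2073). Machine vertices: (171.10,85.13) → (83.73,58.34) → (160.65,89.78) → (228.79,42.85) → (164.03,67.84) → (171.10,85.13). Closed: final G1 returns to the first vertex.

**Shape 2** — `<circle>` circle, stroke `#0000ff` → engrave (S305, F2073). Machine vertices: (182.75,55.93) → (173.58,84.16) → (149.56,101.61) → (119.88,101.61) → (95.86,84.16) → (86.69,55.93) → (95.86,27.70) → (119.88,10.25) → (149.56,10.25) → (173.58,27.70) → (182.75,55.93). Closed: final G1 returns to the first vertex.

**Shape 3** — `<path>` rectangle, stroke `#ff0000` → score (S460, F1576). Machine vertices: (60.75,78.77) → (173.13,78.77) → (173.13,35.70) → (60.75,35.70) → (60.75,78.77). Closed: final G1 returns to the first vertex.

**Shape 4** — `<polygon>` rectangle, stroke `#ff0000` → score (S460, F1576). Machine vertices: (127.64,91.06) → (138.49,91.06) → (138.49,80.54) → (127.64,80.54) → (127.64,91.06). Closed: final G1 returns to the first vertex.

(bCNC post)
(Date: synthetic)
G21
G90
G0 X171.10 Y85.13
M4 S305
G1 X83.73 Y58.34 F2073
G1 X160.65 Y89.78
G1 X228.79 Y42.85
G1 X164.03 Y67.84
G1 X171.10 Y85.13
G0 X182.75 Y55.93
M4 S305
G1 X173.58 Y84.16 F2073
G1 X149.56 Y101.61
G1 X119.88 Y101.61
G1 X95.86 Y84.16
G1 X86.69 Y55.93
G1 X95.86 Y27.70
G1 X119.88 Y10.25
G1 X149.56 Y10.25
G1 X173.58 Y27.70
G1 X182.75 Y55.93
G0 X60.75 Y78.77
M4 S460
G1 X173.13 Y78.77 F1576
G1 X173.13 Y35.70
G1 X60.75 Y35.70
G1 X60.75 Y78.77
G0 X127.64 Y91.06
M4 S460
G1 X138.49 Y91.06 F1576
G1 X138.49 Y80.54
G1 X127.64 Y80.54
G1 X127.64 Y91.06
M5
G0 X0.00 Y0.00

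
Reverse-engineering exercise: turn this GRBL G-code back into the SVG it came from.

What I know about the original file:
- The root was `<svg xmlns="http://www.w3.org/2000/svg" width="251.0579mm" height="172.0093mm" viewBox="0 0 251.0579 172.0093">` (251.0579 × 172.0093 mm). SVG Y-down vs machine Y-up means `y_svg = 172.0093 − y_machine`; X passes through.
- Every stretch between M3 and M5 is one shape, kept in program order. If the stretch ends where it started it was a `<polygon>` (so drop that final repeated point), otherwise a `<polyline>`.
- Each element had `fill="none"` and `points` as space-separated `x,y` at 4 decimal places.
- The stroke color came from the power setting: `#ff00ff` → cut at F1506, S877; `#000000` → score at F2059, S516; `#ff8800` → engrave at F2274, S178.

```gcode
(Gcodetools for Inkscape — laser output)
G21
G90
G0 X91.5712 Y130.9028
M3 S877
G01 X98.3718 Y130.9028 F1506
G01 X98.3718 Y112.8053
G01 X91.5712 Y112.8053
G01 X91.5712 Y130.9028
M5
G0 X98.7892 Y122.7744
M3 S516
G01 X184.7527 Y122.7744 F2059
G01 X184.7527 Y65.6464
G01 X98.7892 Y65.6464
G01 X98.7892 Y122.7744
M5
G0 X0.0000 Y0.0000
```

Each laser-on run becomes one SVG element. Flip Y back into SVG space with y_svg = 172.0093 − y_machine.

Run 1: S877 ⇒ cut layer `#ff00ff`. The run returns to its start, so emit a `<polygon>` with points (Y-flipped): 91.5712,41.1065 98.3718,41.1065 98.3718,59.2040 91.5712,59.2040.

Run 2: power S516 maps to stroke `#000000` (score). The run returns to its start, so emit a `<polygon>` with points (Y-flipped): 98.7892,49.2349 184.7527,49.2349 184.7527,106.3629 98.7892,106.3629.

<svg xmlns="http://www.w3.org/2000/svg" width="251.0579mm" height="172.0093mm" viewBox="0 0 251.0579 172.0093">
  <polygon points="91.5712,41.1065 98.3718,41.1065 98.3718,59.2040 91.5712,59.2040" fill="none" stroke="#ff00ff"/>
  <polygon points="98.7892,49.2349 184.7527,49.2349 184.7527,106.3629 98.7892,106.3629" fill="none" stroke="#000000"/>
</svg>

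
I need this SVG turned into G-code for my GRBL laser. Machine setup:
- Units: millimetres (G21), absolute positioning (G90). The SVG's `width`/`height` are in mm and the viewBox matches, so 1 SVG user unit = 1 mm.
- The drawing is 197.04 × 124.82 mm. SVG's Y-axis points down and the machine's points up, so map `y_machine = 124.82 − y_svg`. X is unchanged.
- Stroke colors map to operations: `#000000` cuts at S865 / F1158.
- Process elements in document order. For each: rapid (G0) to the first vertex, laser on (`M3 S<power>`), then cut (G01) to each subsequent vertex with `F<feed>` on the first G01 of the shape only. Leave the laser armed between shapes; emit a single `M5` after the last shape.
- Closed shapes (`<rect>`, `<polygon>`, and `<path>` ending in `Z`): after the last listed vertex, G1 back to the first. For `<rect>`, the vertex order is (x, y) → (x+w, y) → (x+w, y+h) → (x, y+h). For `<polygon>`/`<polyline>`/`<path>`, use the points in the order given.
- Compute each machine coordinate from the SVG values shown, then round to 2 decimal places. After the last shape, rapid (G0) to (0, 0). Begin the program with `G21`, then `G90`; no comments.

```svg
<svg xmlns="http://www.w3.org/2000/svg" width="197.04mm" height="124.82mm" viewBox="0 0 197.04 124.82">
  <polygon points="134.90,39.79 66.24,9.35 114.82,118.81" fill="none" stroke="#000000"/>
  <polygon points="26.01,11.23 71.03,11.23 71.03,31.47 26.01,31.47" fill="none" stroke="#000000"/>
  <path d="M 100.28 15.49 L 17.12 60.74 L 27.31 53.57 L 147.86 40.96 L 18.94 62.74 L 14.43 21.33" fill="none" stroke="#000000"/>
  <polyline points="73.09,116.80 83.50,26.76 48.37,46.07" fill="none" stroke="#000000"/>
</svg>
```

G21
G90
G0 X134.90 Y85.03
M3 S865
G01 X66.24 Y115.47 F1158
G01 X114.82 Y6.01
G01 X134.90 Y85.03
G0 X26.01 Y113.59
M3 S865
G01 X71.03 Y113.59 F1158
G01 X71.03 Y93.35
G01 X26.01 Y93.35
G01 X26.01 Y113.59
G0 X100.28 Y109.33
M3 S865
G01 X17.12 Y64.08 F1158
G01 X27.31 Y71.25
G01 X147.86 Y83.86
G01 X18.94 Y62.08
G01 X14.43 Y103.49
G0 X73.09 Y8.02
M3 S865
G01 X83.50 Y98.06 F1158
G01 X48.37 Y78.75
M5
G0 X0.00 Y0.00

viewBox `0 0 197.04 124.82` with mm width/height → 1 unit = 1 mm. Flip: y_m = 124.82 − y_svg.

**Shape 1** — `<polygon>` closed polygon, stroke `#000000` → cut (S865, F1158). Machine vertices: (134.90,85.03) → (66.24,115.47) → (114.82,6.01) → (134.90,85.03). Closed: final G1 returns to the first vertex.

**Shape 2** — `<polygon>` rectangle, stroke `#000000` → cut (S865, F1158). Machine vertices: (26.01,113.59) → (71.03,113.59) → (71.03,93.35) → (26.01,93.35) → (26.01,113.59). Closed: final G1 returns to the first vertex.

**Shape 3** — `<path>` open polyline, stroke `#000000` → cut (S865, F1158). Machine vertices: (100.28,109.33) → (17.12,64.08) → (27.31,71.25) → (147.86,83.86) → (18.94,62.08) → (14.43,103.49). Open path.

**Shape 4** — `<polyline>` open polyline, stroke `#000000` → cut (S865, F1158). Machine vertices: (73.09,8.02) → (83.50,98.06) → (48.37,78.75). Open path.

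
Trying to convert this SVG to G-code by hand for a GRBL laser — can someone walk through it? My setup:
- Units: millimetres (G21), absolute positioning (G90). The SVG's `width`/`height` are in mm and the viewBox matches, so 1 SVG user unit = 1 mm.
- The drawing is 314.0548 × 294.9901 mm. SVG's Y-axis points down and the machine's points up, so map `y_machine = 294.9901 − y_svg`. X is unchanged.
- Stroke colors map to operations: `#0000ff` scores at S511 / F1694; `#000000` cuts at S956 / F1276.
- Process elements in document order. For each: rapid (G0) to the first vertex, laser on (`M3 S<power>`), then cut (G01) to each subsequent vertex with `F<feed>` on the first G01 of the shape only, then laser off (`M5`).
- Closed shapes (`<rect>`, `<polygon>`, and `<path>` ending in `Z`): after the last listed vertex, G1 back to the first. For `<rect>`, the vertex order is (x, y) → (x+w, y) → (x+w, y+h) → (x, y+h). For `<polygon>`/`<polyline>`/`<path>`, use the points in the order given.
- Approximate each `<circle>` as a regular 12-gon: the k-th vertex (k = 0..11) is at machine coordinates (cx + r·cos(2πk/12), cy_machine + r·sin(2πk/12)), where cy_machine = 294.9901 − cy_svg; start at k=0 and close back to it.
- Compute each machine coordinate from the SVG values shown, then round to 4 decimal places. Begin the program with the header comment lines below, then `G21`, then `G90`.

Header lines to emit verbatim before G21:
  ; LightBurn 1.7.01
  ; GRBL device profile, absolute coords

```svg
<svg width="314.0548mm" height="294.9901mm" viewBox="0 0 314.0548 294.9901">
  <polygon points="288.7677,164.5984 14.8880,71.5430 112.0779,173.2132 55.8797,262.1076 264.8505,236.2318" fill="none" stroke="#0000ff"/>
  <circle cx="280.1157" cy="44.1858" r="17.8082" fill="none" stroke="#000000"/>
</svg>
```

; LightBurn 1.7.01
; GRBL device profile, absolute coords
G21
G90
G0 X288.7677 Y130.3917
M3 S511
G01 X14.8880 Y223.4471 F1694
G01 X112.0779 Y121.7769
G01 X55.8797 Y32.8825
G01 X264.8505 Y58.7583
G01 X288.7677 Y130.3917
M5
G0 X297.9239 Y250.8043
M3 S956
G01 X295.5381 Y259.7084 F1276
G01 X289.0198 Y266.2267
G01 X280.1157 Y268.6125
G01 X271.2116 Y266.2267
G01 X264.6933 Y259.7084
G01 X262.3075 Y250.8043
G01 X264.6933 Y241.9002
G01 X271.2116 Y235.3819
G01 X280.1157 Y232.9961
G01 X289.0198 Y235.3819
G01 X295.5381 Y241.9002
G01 X297.9239 Y250.8043
M5

viewBox `0 0 314.0548 294.9901` with mm width/height → 1 unit = 1 mm. Flip: y_m = 294.9901 − y_svg.

**Shape 1** — `<polygon>` closed polygon, stroke `#0000ff` → score (S511, F1694). Machine vertices: (288.7677,130.3917) → (14.8880,223.4471) → (112.0779,121.7769) → (55.8797,32.8825) → (264.8505,58.7583) → (288.7677,130.3917). Closed: final G1 returns to the first vertex.

**Shape 2** — `<circle>` circle, stroke `#000000` → cut (S956, F1276). Machine vertices: (297.9239,250.8043) → (295.5381,259.7084) → (289.0198,266.2267) → (280.1157,268.6125) → (271.2116,266.2267) → (264.6933,259.7084) → (262.3075,250.8043) → (264.6933,241.9002) → (271.2116,235.3819) → (280.1157,232.9961) → (289.0198,235.3819) → (295.5381,241.9002) → (297.9239,250.8043). Closed: final G1 returns to the first vertex.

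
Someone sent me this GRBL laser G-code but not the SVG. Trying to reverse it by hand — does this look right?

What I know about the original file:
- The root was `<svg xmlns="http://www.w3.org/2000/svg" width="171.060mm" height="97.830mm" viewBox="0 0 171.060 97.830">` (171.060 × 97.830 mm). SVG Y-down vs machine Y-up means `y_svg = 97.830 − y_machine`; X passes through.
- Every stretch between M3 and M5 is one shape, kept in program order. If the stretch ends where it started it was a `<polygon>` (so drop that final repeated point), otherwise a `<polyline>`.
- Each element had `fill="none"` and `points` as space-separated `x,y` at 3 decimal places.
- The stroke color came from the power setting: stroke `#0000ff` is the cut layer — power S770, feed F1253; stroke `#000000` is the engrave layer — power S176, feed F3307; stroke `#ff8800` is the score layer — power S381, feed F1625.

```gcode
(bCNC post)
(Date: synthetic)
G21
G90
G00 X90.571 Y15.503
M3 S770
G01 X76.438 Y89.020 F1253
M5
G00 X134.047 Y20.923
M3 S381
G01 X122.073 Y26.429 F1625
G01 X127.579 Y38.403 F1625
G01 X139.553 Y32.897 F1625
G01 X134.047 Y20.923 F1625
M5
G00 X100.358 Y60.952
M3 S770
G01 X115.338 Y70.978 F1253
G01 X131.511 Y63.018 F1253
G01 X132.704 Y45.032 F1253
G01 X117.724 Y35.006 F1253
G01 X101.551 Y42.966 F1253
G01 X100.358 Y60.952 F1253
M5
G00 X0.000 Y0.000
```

y_svg = 97.830 − y_m.

[1] S770→`#0000ff` (cut); open run; points: 90.571,82.327 76.438,8.810

[2] S381→`#ff8800` (score); closed run; points: 134.047,76.907 122.073,71.401 127.579,59.427 139.553,64.933

[3] S770→`#0000ff` (cut); closed run; points: 100.358,36.878 115.338,26.852 131.511,34.812 132.704,52.798 117.724,62.824 101.551,54.864

<svg xmlns="http://www.w3.org/2000/svg" width="171.060mm" height="97.830mm" viewBox="0 0 171.060 97.830">
  <polyline points="90.571,82.327 76.438,8.810" fill="none" stroke="#0000ff"/>
  <polygon points="134.047,76.907 122.073,71.401 127.579,59.427 139.553,64.933" fill="none" stroke="#ff8800"/>
  <polygon points="100.358,36.878 115.338,26.852 131.511,34.812 132.704,52.798 117.724,62.824 101.551,54.864" fill="none" stroke="#0000ff"/>
</svg>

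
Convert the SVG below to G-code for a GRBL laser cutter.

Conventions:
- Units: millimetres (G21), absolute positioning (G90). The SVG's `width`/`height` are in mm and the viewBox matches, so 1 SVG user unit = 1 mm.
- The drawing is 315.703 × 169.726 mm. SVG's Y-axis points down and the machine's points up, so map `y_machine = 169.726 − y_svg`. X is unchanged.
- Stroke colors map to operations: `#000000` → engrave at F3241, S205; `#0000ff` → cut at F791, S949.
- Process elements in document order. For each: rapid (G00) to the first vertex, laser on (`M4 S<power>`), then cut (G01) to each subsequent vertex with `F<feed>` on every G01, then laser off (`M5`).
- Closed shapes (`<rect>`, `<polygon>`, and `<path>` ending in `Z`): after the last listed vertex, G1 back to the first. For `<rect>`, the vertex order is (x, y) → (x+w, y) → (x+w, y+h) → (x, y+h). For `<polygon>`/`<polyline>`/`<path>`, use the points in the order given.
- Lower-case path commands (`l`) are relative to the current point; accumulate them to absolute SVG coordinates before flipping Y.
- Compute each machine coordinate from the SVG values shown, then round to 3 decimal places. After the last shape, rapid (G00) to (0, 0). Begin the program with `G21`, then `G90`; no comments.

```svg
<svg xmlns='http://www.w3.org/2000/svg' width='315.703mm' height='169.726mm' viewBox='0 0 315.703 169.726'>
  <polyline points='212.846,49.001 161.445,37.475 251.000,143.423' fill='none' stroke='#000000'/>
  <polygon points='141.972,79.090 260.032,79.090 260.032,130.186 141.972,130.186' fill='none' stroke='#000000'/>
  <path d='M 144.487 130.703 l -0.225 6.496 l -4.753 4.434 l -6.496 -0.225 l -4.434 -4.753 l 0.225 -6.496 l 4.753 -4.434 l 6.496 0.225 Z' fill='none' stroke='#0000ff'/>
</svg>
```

Since the viewBox matches the mm dimensions, user units are millimetres directly. The only transform is the Y-flip y_m = 169.726 − y_svg.

Shape 1 is a open polyline drawn with `<polyline>`. Its stroke #000000 means engrave at S205, F3241. After flipping Y the toolpath is (212.846,120.725) → (161.445,132.251) → (251.000,26.303).

Shape 2 is a rectangle drawn with `<polygon>`. Its stroke #000000 means engrave at S205, F3241. After flipping Y the toolpath is (141.972,90.636) → (260.032,90.636) → (260.032,39.540) → (141.972,39.540) → (141.972,90.636), returning to the start.

Shape 3 is a regular polygon drawn with `<path>`. Its stroke #0000ff means cut at S949, F791. After flipping Y the toolpath is (144.487,39.023) → (144.262,32.527) → (139.509,28.093) → (133.013,28.318) → (128.579,33.071) → (128.804,39.567) → (133.557,44.001) → (140.053,43.776) → (144.487,39.023), returning to the start.

G21
G90
G00 X212.846 Y120.725
M4 S205
G01 X161.445 Y132.251 F3241
G01 X251.000 Y26.303 F3241
M5
G00 X141.972 Y90.636
M4 S205
G01 X260.032 Y90.636 F3241
G01 X260.032 Y39.540 F3241
G01 X141.972 Y39.540 F3241
G01 X141.972 Y90.636 F3241
M5
G00 X144.487 Y39.023
M4 S949
G01 X144.262 Y32.527 F791
G01 X139.509 Y28.093 F791
G01 X133.013 Y28.318 F791
G01 X128.579 Y33.071 F791
G01 X128.804 Y39.567 F791
G01 X133.557 Y44.001 F791
G01 X140.053 Y43.776 F791
G01 X144.487 Y39.023 F791
M5
G00 X0.000 Y0.000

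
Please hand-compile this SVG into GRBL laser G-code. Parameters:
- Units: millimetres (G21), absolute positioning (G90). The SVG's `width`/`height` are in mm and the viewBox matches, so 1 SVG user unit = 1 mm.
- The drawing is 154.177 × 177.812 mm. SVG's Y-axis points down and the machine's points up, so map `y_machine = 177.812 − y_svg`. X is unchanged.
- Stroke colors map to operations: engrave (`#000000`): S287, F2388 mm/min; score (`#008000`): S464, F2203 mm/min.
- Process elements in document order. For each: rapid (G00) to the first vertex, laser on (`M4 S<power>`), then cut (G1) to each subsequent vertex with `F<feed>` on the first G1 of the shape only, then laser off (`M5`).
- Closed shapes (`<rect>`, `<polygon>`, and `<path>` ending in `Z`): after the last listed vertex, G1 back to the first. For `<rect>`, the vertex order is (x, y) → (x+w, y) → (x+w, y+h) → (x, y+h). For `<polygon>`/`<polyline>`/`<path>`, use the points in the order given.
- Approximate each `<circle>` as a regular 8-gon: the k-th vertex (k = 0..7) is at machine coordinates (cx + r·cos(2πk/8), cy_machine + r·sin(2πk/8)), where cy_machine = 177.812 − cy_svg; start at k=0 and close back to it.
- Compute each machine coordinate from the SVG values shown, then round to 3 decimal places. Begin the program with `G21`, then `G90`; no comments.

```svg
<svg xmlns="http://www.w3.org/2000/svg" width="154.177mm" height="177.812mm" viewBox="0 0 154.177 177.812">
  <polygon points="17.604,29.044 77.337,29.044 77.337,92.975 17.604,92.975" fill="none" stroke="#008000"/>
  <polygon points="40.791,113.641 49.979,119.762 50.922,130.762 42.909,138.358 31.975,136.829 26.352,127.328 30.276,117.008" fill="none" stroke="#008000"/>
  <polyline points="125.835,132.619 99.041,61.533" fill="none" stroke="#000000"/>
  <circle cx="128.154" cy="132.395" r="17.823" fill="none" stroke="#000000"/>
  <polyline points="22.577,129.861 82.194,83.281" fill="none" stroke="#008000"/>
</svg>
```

G21
G90
G00 X17.604 Y148.768
M4 S464
G1 X77.337 Y148.768 F2203
G1 X77.337 Y84.837
G1 X17.604 Y84.837
G1 X17.604 Y148.768
M5
G00 X40.791 Y64.171
M4 S464
G1 X49.979 Y58.050 F2203
G1 X50.922 Y47.050
G1 X42.909 Y39.454
G1 X31.975 Y40.983
G1 X26.352 Y50.484
G1 X30.276 Y60.804
G1 X40.791 Y64.171
M5
G00 X125.835 Y45.193
M4 S287
G1 X99.041 Y116.279 F2388
M5
G00 X145.977 Y45.417
M4 S287
G1 X140.757 Y58.020 F2388
G1 X128.154 Y63.240
G1 X115.551 Y58.020
G1 X110.331 Y45.417
G1 X115.551 Y32.814
G1 X128.154 Y27.594
G1 X140.757 Y32.814
G1 X145.977 Y45.417
M5
G00 X22.577 Y47.951
M4 S464
G1 X82.194 Y94.531 F2203
M5

viewBox `0 0 154.177 177.812` with mm width/height → 1 unit = 1 mm. Flip: y_m = 177.812 − y_svg.

**Shape 1** — `<polygon>` rectangle, stroke `#008000` → score (S464, F2203). Machine vertices: (17.604,148.768) → (77.337,148.768) → (77.337,84.837) → (17.604,84.837) → (17.604,148.768). Closed: final G1 returns to the first vertex.

**Shape 2** — `<polygon>` regular polygon, stroke `#008000` → score (S464, F2203). Machine vertices: (40.791,64.171) → (49.979,58.050) → (50.922,47.050) → (42.909,39.454) → (31.975,40.983) → (26.352,50.484) → (30.276,60.804) → (40.791,64.171). Closed: final G1 returns to the first vertex.

**Shape 3** — `<polyline>` line segment, stroke `#000000` → engrave (S287, F2388). Machine vertices: (125.835,45.193) → (99.041,116.279). Open path.

**Shape 4** — `<circle>` circle, stroke `#000000` → engrave (S287, F2388). Machine vertices: (145.977,45.417) → (140.757,58.020) → (128.154,63.240) → (115.551,58.020) → (110.331,45.417) → (115.551,32.814) → (128.154,27.594) → (140.757,32.814) → (145.977,45.417). Closed: final G1 returns to the first vertex.

**Shape 5** — `<polyline>` line segment, stroke `#008000` → score (S464, F2203). Machine vertices: (22.577,47.951) → (82.194,94.531). Open path.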